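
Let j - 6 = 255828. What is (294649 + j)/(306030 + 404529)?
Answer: 550483/710559 ≈ 0.77472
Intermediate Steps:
j = 255834 (j = 6 + 255828 = 255834)
(294649 + j)/(306030 + 404529) = (294649 + 255834)/(306030 + 404529) = 550483/710559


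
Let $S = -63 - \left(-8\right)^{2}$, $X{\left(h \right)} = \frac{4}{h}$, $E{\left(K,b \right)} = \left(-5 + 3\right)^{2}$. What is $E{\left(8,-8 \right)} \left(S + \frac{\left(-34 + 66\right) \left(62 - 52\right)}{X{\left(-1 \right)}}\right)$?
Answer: $-828$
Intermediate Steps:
$E{\left(K,b \right)} = 4$ ($E{\left(K,b \right)} = \left(-2\right)^{2} = 4$)
$S = -127$ ($S = -63 - 64 = -127$)
$E{\left(8,-8 \right)} \left(S + \frac{\left(-34 + 66\right) \left(62 - 52\right)}{X{\left(-1 \right)}}\right) = 4 \left(-127 + \frac{\left(-34 + 66\right) \left(62 - 52\right)}{4 \frac{1}{-1}}\right) = 4 \left(-127 + \frac{32 \cdot 10}{4 \left(-1\right)}\right) = 4 \left(-127 + \frac{320}{-4}\right) = 4 \left(-127 + 320 \left(- \frac{1}{4}\right)\right) = 4 \left(-127 - 80\right) = 4 \left(-207\right) = -828$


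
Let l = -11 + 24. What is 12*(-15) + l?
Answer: -167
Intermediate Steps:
l = 13
12*(-15) + l = 12*(-15) + 13 = -180 + 13 = -167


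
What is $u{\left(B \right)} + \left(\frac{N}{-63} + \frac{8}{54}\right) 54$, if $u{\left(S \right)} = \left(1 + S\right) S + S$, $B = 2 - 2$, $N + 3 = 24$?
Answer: $-10$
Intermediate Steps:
$N = 21$ ($N = -3 + 24 = 21$)
$B = 0$
$u{\left(S \right)} = S + S \left(1 + S\right)$ ($u{\left(S \right)} = S \left(1 + S\right) + S = S + S \left(1 + S\right)$)
$u{\left(B \right)} + \left(\frac{N}{-63} + \frac{8}{54}\right) 54 = 0 \left(2 + 0\right) + \left(\frac{21}{-63} + \frac{8}{54}\right) 54 = 0 \cdot 2 + \left(21 \left(- \frac{1}{63}\right) + 8 \cdot \frac{1}{54}\right) 54 = 0 + \left(- \frac{1}{3} + \frac{4}{27}\right) 54 = 0 - 10 = -10$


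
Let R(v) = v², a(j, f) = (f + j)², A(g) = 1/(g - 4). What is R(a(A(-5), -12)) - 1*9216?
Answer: 80691985/6561 ≈ 12299.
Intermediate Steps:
A(g) = 1/(-4 + g)
R(a(A(-5), -12)) - 1*9216 = ((-12 + 1/(-4 - 5))²)² - 1*9216 = ((-12 + 1/(-9))²)² - 9216 = ((-12 - ⅑)²)² - 9216 = ((-109/9)²)² - 9216 = (11881/81)² - 9216 = 141158161/6561 - 9216 = 80691985/6561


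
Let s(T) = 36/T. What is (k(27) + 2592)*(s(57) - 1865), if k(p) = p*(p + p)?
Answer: -143463150/19 ≈ -7.5507e+6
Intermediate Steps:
k(p) = 2*p**2 (k(p) = p*(2*p) = 2*p**2)
(k(27) + 2592)*(s(57) - 1865) = (2*27**2 + 2592)*(36/57 - 1865) = (2*729 + 2592)*(36*(1/57) - 1865) = (1458 + 2592)*(12/19 - 1865) = 4050*(-35423/19) = -143463150/19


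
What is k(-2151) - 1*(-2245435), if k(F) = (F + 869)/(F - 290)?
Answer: 5481108117/2441 ≈ 2.2454e+6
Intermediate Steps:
k(F) = (869 + F)/(-290 + F)
k(-2151) - 1*(-2245435) = (869 - 2151)/(-290 - 2151) - 1*(-2245435) = -1282/(-2441) + 2245435 = -1/2441*(-1282) + 2245435 = 1282/2441 + 2245435 = 5481108117/2441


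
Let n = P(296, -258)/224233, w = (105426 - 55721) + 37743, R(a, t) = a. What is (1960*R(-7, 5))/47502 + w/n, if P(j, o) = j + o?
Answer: 33266205988336/64467 ≈ 5.1602e+8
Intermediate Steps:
w = 87448 (w = 49705 + 37743 = 87448)
n = 38/224233 (n = (296 - 258)/224233 = 38*(1/224233) = 38/224233 ≈ 0.00016947)
(1960*R(-7, 5))/47502 + w/n = (1960*(-7))/47502 + 87448/(38/224233) = -13720*1/47502 + 87448*(224233/38) = -980/3393 + 9804363692/19 = 33266205988336/64467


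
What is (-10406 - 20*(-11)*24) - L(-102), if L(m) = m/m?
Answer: -5127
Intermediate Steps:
L(m) = 1
(-10406 - 20*(-11)*24) - L(-102) = (-10406 - 20*(-11)*24) - 1*1 = (-10406 - (-220)*24) - 1 = (-10406 - 1*(-5280)) - 1 = (-10406 + 5280) - 1 = -5126 - 1 = -5127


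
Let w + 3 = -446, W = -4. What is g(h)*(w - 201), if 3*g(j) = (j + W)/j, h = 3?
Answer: 650/9 ≈ 72.222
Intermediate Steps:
w = -449 (w = -3 - 446 = -449)
g(j) = (-4 + j)/(3*j) (g(j) = ((j - 4)/j)/3 = ((-4 + j)/j)/3 = (-4 + j)/(3*j))
g(h)*(w - 201) = ((⅓)*(-4 + 3)/3)*(-449 - 201) = ((⅓)*(⅓)*(-1))*(-650) = -⅑*(-650) = 650/9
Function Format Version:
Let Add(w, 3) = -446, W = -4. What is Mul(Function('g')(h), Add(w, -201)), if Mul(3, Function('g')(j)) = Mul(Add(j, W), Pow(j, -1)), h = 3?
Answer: Rational(650, 9) ≈ 72.222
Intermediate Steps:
w = -449 (w = Add(-3, -446) = -449)
Function('g')(j) = Mul(Rational(1, 3), Pow(j, -1), Add(-4, j)) (Function('g')(j) = Mul(Rational(1, 3), Mul(Add(j, -4), Pow(j, -1))) = Mul(Rational(1, 3), Mul(Add(-4, j), Pow(j, -1))) = Mul(Rational(1, 3), Mul(Pow(j, -1), Add(-4, j))) = Mul(Rational(1, 3), Pow(j, -1), Add(-4, j)))
Mul(Function('g')(h), Add(w, -201)) = Mul(Mul(Rational(1, 3), Pow(3, -1), Add(-4, 3)), Add(-449, -201)) = Mul(Mul(Rational(1, 3), Rational(1, 3), -1), -650) = Mul(Rational(-1, 9), -650) = Rational(650, 9)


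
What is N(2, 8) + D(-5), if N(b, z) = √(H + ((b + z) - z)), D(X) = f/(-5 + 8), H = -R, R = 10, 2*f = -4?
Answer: -⅔ + 2*I*√2 ≈ -0.66667 + 2.8284*I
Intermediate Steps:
f = -2 (f = (½)*(-4) = -2)
H = -10 (H = -1*10 = -10)
D(X) = -⅔ (D(X) = -2/(-5 + 8) = -2/3 = -2*⅓ = -⅔)
N(b, z) = √(-10 + b) (N(b, z) = √(-10 + ((b + z) - z)) = √(-10 + b))
N(2, 8) + D(-5) = √(-10 + 2) - ⅔ = √(-8) - ⅔ = 2*I*√2 - ⅔ = -⅔ + 2*I*√2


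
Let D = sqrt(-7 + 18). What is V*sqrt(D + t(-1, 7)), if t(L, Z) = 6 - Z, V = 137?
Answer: 137*sqrt(-1 + sqrt(11)) ≈ 208.52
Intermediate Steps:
D = sqrt(11) ≈ 3.3166
V*sqrt(D + t(-1, 7)) = 137*sqrt(sqrt(11) + (6 - 1*7)) = 137*sqrt(sqrt(11) + (6 - 7)) = 137*sqrt(sqrt(11) - 1) = 137*sqrt(-1 + sqrt(11))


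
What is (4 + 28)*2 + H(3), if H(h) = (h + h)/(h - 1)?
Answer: 67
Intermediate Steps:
H(h) = 2*h/(-1 + h) (H(h) = (2*h)/(-1 + h) = 2*h/(-1 + h))
(4 + 28)*2 + H(3) = (4 + 28)*2 + 2*3/(-1 + 3) = 32*2 + 2*3/2 = 64 + 2*3*(1/2) = 64 + 3 = 67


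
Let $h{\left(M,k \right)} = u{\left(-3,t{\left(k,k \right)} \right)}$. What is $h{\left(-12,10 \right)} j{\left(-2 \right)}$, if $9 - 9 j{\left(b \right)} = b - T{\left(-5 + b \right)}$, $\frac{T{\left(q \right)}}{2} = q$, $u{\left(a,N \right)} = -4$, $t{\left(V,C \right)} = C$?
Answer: $\frac{4}{3} \approx 1.3333$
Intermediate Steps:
$h{\left(M,k \right)} = -4$
$T{\left(q \right)} = 2 q$
$j{\left(b \right)} = - \frac{1}{9} + \frac{b}{9}$ ($j{\left(b \right)} = 1 - \frac{b - 2 \left(-5 + b\right)}{9} = 1 - \frac{b - \left(-10 + 2 b\right)}{9} = 1 - \frac{10 - b}{9} = 1 + \left(- \frac{10}{9} + \frac{b}{9}\right) = - \frac{1}{9} + \frac{b}{9}$)
$h{\left(-12,10 \right)} j{\left(-2 \right)} = - 4 \left(- \frac{1}{9} + \frac{1}{9} \left(-2\right)\right) = - 4 \left(- \frac{1}{9} - \frac{2}{9}\right) = \left(-4\right) \left(- \frac{1}{3}\right) = \frac{4}{3}$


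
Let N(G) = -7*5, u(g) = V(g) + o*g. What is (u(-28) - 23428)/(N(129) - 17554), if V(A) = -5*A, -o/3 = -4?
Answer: 23624/17589 ≈ 1.3431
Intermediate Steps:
o = 12 (o = -3*(-4) = 12)
u(g) = 7*g (u(g) = -5*g + 12*g = 7*g)
N(G) = -35
(u(-28) - 23428)/(N(129) - 17554) = (7*(-28) - 23428)/(-35 - 17554) = (-196 - 23428)/(-17589) = -23624*(-1/17589) = 23624/17589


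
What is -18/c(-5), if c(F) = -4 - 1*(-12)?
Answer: -9/4 ≈ -2.2500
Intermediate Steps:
c(F) = 8 (c(F) = -4 + 12 = 8)
-18/c(-5) = -18/8 = -18*⅛ = -9/4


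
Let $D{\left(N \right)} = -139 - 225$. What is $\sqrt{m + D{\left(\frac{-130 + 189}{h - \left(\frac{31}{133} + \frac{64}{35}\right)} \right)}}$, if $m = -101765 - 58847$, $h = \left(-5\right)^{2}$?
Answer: $4 i \sqrt{10061} \approx 401.22 i$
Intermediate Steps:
$h = 25$
$D{\left(N \right)} = -364$ ($D{\left(N \right)} = -139 - 225 = -364$)
$m = -160612$
$\sqrt{m + D{\left(\frac{-130 + 189}{h - \left(\frac{31}{133} + \frac{64}{35}\right)} \right)}} = \sqrt{-160612 - 364} = \sqrt{-160976} = 4 i \sqrt{10061}$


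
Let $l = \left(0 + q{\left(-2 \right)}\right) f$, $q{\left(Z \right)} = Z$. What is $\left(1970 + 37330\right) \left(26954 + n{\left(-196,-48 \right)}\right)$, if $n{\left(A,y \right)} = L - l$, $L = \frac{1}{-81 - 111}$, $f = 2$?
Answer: $\frac{16951187125}{16} \approx 1.0594 \cdot 10^{9}$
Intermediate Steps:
$l = -4$ ($l = \left(0 - 2\right) 2 = \left(-2\right) 2 = -4$)
$L = - \frac{1}{192}$ ($L = \frac{1}{-192} = - \frac{1}{192} \approx -0.0052083$)
$n{\left(A,y \right)} = \frac{767}{192}$ ($n{\left(A,y \right)} = - \frac{1}{192} - -4 = - \frac{1}{192} + 4 = \frac{767}{192}$)
$\left(1970 + 37330\right) \left(26954 + n{\left(-196,-48 \right)}\right) = \left(1970 + 37330\right) \left(26954 + \frac{767}{192}\right) = 39300 \cdot \frac{5175935}{192} = \frac{16951187125}{16}$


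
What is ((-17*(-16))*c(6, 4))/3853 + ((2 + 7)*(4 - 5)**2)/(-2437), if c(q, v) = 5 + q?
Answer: 7256827/9389761 ≈ 0.77284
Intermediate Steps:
((-17*(-16))*c(6, 4))/3853 + ((2 + 7)*(4 - 5)**2)/(-2437) = ((-17*(-16))*(5 + 6))/3853 + ((2 + 7)*(4 - 5)**2)/(-2437) = (272*11)*(1/3853) + (9*(-1)**2)*(-1/2437) = 2992*(1/3853) + (9*1)*(-1/2437) = 2992/3853 + 9*(-1/2437) = 2992/3853 - 9/2437 = 7256827/9389761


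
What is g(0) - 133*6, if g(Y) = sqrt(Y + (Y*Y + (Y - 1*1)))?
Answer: -798 + I ≈ -798.0 + 1.0*I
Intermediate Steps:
g(Y) = sqrt(-1 + Y**2 + 2*Y) (g(Y) = sqrt(Y + (Y**2 + (Y - 1))) = sqrt(Y + (Y**2 + (-1 + Y))) = sqrt(Y + (-1 + Y + Y**2)) = sqrt(-1 + Y**2 + 2*Y))
g(0) - 133*6 = sqrt(-1 + 0**2 + 2*0) - 133*6 = sqrt(-1 + 0 + 0) - 798 = sqrt(-1) - 798 = I - 798 = -798 + I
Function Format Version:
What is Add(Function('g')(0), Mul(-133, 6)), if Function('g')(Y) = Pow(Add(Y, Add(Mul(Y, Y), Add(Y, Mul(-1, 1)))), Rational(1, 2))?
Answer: Add(-798, I) ≈ Add(-798.00, Mul(1.0000, I))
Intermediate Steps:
Function('g')(Y) = Pow(Add(-1, Pow(Y, 2), Mul(2, Y)), Rational(1, 2)) (Function('g')(Y) = Pow(Add(Y, Add(Pow(Y, 2), Add(Y, -1))), Rational(1, 2)) = Pow(Add(Y, Add(Pow(Y, 2), Add(-1, Y))), Rational(1, 2)) = Pow(Add(Y, Add(-1, Y, Pow(Y, 2))), Rational(1, 2)) = Pow(Add(-1, Pow(Y, 2), Mul(2, Y)), Rational(1, 2)))
Add(Function('g')(0), Mul(-133, 6)) = Add(Pow(Add(-1, Pow(0, 2), Mul(2, 0)), Rational(1, 2)), Mul(-133, 6)) = Add(Pow(Add(-1, 0, 0), Rational(1, 2)), -798) = Add(Pow(-1, Rational(1, 2)), -798) = Add(I, -798) = Add(-798, I)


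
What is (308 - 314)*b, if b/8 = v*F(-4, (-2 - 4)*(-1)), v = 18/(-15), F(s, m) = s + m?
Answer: 576/5 ≈ 115.20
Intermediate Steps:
F(s, m) = m + s
v = -6/5 (v = 18*(-1/15) = -6/5 ≈ -1.2000)
b = -96/5 (b = 8*(-6*((-2 - 4)*(-1) - 4)/5) = 8*(-6*(-6*(-1) - 4)/5) = 8*(-6*(6 - 4)/5) = 8*(-6/5*2) = 8*(-12/5) = -96/5 ≈ -19.200)
(308 - 314)*b = (308 - 314)*(-96/5) = -6*(-96/5) = 576/5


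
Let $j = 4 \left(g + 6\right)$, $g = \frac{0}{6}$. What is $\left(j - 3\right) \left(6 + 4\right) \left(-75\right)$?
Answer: $-15750$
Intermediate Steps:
$g = 0$ ($g = 0 \cdot \frac{1}{6} = 0$)
$j = 24$ ($j = 4 \left(0 + 6\right) = 4 \cdot 6 = 24$)
$\left(j - 3\right) \left(6 + 4\right) \left(-75\right) = \left(24 - 3\right) \left(6 + 4\right) \left(-75\right) = 21 \cdot 10 \left(-75\right) = 210 \left(-75\right) = -15750$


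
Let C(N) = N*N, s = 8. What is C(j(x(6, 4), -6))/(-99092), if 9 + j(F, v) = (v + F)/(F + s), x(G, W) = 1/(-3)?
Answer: -12769/13104917 ≈ -0.00097437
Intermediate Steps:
x(G, W) = -⅓
j(F, v) = -9 + (F + v)/(8 + F) (j(F, v) = -9 + (v + F)/(F + 8) = -9 + (F + v)/(8 + F))
C(N) = N²
C(j(x(6, 4), -6))/(-99092) = ((-72 - 6 - 8*(-⅓))/(8 - ⅓))²/(-99092) = ((-72 - 6 + 8/3)/(23/3))²*(-1/99092) = ((3/23)*(-226/3))²*(-1/99092) = (-226/23)²*(-1/99092) = (51076/529)*(-1/99092) = -12769/13104917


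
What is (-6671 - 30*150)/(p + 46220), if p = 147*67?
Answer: -11171/56069 ≈ -0.19924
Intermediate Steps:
p = 9849
(-6671 - 30*150)/(p + 46220) = (-6671 - 30*150)/(9849 + 46220) = (-6671 - 4500)/56069 = -11171*1/56069 = -11171/56069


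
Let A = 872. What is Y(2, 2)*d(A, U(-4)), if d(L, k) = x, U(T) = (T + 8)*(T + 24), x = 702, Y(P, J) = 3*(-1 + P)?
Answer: 2106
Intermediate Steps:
Y(P, J) = -3 + 3*P
U(T) = (8 + T)*(24 + T)
d(L, k) = 702
Y(2, 2)*d(A, U(-4)) = (-3 + 3*2)*702 = (-3 + 6)*702 = 3*702 = 2106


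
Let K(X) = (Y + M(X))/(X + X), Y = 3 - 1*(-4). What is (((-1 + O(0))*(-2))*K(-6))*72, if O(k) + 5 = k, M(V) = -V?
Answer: -936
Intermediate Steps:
Y = 7 (Y = 3 + 4 = 7)
O(k) = -5 + k
K(X) = (7 - X)/(2*X) (K(X) = (7 - X)/(X + X) = (7 - X)/((2*X)) = (7 - X)*(1/(2*X)) = (7 - X)/(2*X))
(((-1 + O(0))*(-2))*K(-6))*72 = (((-1 + (-5 + 0))*(-2))*((1/2)*(7 - 1*(-6))/(-6)))*72 = (((-1 - 5)*(-2))*((1/2)*(-1/6)*(7 + 6)))*72 = ((-6*(-2))*((1/2)*(-1/6)*13))*72 = (12*(-13/12))*72 = -13*72 = -936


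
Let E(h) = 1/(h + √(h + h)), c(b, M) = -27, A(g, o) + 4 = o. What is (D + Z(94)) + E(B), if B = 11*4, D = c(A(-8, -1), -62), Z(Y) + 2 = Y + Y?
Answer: 6679/42 - √22/924 ≈ 159.02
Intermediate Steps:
Z(Y) = -2 + 2*Y (Z(Y) = -2 + (Y + Y) = -2 + 2*Y)
A(g, o) = -4 + o
D = -27
B = 44
E(h) = 1/(h + √2*√h) (E(h) = 1/(h + √(2*h)) = 1/(h + √2*√h))
(D + Z(94)) + E(B) = (-27 + (-2 + 2*94)) + 1/(44 + √2*√44) = (-27 + (-2 + 188)) + 1/(44 + √2*(2*√11)) = (-27 + 186) + 1/(44 + 2*√22) = 159 + 1/(44 + 2*√22)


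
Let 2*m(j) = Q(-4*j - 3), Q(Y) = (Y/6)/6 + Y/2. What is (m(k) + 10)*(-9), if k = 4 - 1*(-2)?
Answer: -207/8 ≈ -25.875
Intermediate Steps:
k = 6 (k = 4 + 2 = 6)
Q(Y) = 19*Y/36 (Q(Y) = (Y*(⅙))*(⅙) + Y*(½) = (Y/6)*(⅙) + Y/2 = Y/36 + Y/2 = 19*Y/36)
m(j) = -19/24 - 19*j/18 (m(j) = (19*(-4*j - 3)/36)/2 = (19*(-3 - 4*j)/36)/2 = (-19/12 - 19*j/9)/2 = -19/24 - 19*j/18)
(m(k) + 10)*(-9) = ((-19/24 - 19/18*6) + 10)*(-9) = ((-19/24 - 19/3) + 10)*(-9) = (-57/8 + 10)*(-9) = (23/8)*(-9) = -207/8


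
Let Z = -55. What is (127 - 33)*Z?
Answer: -5170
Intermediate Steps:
(127 - 33)*Z = (127 - 33)*(-55) = 94*(-55) = -5170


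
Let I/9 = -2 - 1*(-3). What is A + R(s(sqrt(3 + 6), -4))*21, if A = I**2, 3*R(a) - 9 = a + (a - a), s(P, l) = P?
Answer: 165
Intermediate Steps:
I = 9 (I = 9*(-2 - 1*(-3)) = 9*(-2 + 3) = 9*1 = 9)
R(a) = 3 + a/3 (R(a) = 3 + (a + (a - a))/3 = 3 + (a + 0)/3 = 3 + a/3)
A = 81 (A = 9**2 = 81)
A + R(s(sqrt(3 + 6), -4))*21 = 81 + (3 + sqrt(3 + 6)/3)*21 = 81 + (3 + sqrt(9)/3)*21 = 81 + (3 + (1/3)*3)*21 = 81 + (3 + 1)*21 = 81 + 4*21 = 81 + 84 = 165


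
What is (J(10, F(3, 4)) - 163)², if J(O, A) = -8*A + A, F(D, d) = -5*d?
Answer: 529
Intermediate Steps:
J(O, A) = -7*A
(J(10, F(3, 4)) - 163)² = (-(-35)*4 - 163)² = (-7*(-20) - 163)² = (140 - 163)² = (-23)² = 529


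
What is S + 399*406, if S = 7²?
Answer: 162043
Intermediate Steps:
S = 49
S + 399*406 = 49 + 399*406 = 49 + 161994 = 162043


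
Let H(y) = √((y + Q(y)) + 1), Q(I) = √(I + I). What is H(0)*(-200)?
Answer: -200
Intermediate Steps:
Q(I) = √2*√I (Q(I) = √(2*I) = √2*√I)
H(y) = √(1 + y + √2*√y) (H(y) = √((y + √2*√y) + 1) = √(1 + y + √2*√y))
H(0)*(-200) = √(1 + 0 + √2*√0)*(-200) = √(1 + 0 + √2*0)*(-200) = √(1 + 0 + 0)*(-200) = √1*(-200) = 1*(-200) = -200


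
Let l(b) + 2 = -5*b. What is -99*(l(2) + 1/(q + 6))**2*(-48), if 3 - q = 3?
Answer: 665412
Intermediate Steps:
q = 0 (q = 3 - 1*3 = 3 - 3 = 0)
l(b) = -2 - 5*b
-99*(l(2) + 1/(q + 6))**2*(-48) = -99*((-2 - 5*2) + 1/(0 + 6))**2*(-48) = -99*((-2 - 10) + 1/6)**2*(-48) = -99*(-12 + 1/6)**2*(-48) = -99*(-71/6)**2*(-48) = -99*5041/36*(-48) = -55451/4*(-48) = 665412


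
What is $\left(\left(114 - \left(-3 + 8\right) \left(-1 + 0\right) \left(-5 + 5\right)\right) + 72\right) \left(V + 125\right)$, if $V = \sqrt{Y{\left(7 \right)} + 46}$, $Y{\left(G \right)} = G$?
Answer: $23250 + 186 \sqrt{53} \approx 24604.0$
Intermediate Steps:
$V = \sqrt{53}$ ($V = \sqrt{7 + 46} = \sqrt{53} \approx 7.2801$)
$\left(\left(114 - \left(-3 + 8\right) \left(-1 + 0\right) \left(-5 + 5\right)\right) + 72\right) \left(V + 125\right) = \left(\left(114 - \left(-3 + 8\right) \left(-1 + 0\right) \left(-5 + 5\right)\right) + 72\right) \left(\sqrt{53} + 125\right) = \left(\left(114 - 5 \left(\left(-1\right) 0\right)\right) + 72\right) \left(125 + \sqrt{53}\right) = \left(\left(114 - 5 \cdot 0\right) + 72\right) \left(125 + \sqrt{53}\right) = \left(\left(114 - 0\right) + 72\right) \left(125 + \sqrt{53}\right) = \left(\left(114 + 0\right) + 72\right) \left(125 + \sqrt{53}\right) = \left(114 + 72\right) \left(125 + \sqrt{53}\right) = 186 \left(125 + \sqrt{53}\right) = 23250 + 186 \sqrt{53}$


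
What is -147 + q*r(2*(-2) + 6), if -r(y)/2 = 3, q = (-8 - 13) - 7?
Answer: 21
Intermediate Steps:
q = -28 (q = -21 - 7 = -28)
r(y) = -6 (r(y) = -2*3 = -6)
-147 + q*r(2*(-2) + 6) = -147 - 28*(-6) = -147 + 168 = 21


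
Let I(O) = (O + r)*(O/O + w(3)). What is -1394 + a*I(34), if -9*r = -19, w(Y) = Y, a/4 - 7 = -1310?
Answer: -6788146/9 ≈ -7.5424e+5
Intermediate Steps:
a = -5212 (a = 28 + 4*(-1310) = 28 - 5240 = -5212)
r = 19/9 (r = -⅑*(-19) = 19/9 ≈ 2.1111)
I(O) = 76/9 + 4*O (I(O) = (O + 19/9)*(O/O + 3) = (19/9 + O)*(1 + 3) = (19/9 + O)*4 = 76/9 + 4*O)
-1394 + a*I(34) = -1394 - 5212*(76/9 + 4*34) = -1394 - 5212*(76/9 + 136) = -1394 - 5212*1300/9 = -1394 - 6775600/9 = -6788146/9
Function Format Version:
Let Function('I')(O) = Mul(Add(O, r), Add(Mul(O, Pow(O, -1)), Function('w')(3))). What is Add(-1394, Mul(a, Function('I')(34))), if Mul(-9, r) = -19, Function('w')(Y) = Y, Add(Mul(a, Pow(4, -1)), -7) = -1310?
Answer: Rational(-6788146, 9) ≈ -7.5424e+5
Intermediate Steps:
a = -5212 (a = Add(28, Mul(4, -1310)) = Add(28, -5240) = -5212)
r = Rational(19, 9) (r = Mul(Rational(-1, 9), -19) = Rational(19, 9) ≈ 2.1111)
Function('I')(O) = Add(Rational(76, 9), Mul(4, O)) (Function('I')(O) = Mul(Add(O, Rational(19, 9)), Add(Mul(O, Pow(O, -1)), 3)) = Mul(Add(Rational(19, 9), O), Add(1, 3)) = Mul(Add(Rational(19, 9), O), 4) = Add(Rational(76, 9), Mul(4, O)))
Add(-1394, Mul(a, Function('I')(34))) = Add(-1394, Mul(-5212, Add(Rational(76, 9), Mul(4, 34)))) = Add(-1394, Mul(-5212, Add(Rational(76, 9), 136))) = Add(-1394, Mul(-5212, Rational(1300, 9))) = Add(-1394, Rational(-6775600, 9)) = Rational(-6788146, 9)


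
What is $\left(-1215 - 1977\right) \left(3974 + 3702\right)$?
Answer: $-24501792$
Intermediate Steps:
$\left(-1215 - 1977\right) \left(3974 + 3702\right) = \left(-3192\right) 7676 = -24501792$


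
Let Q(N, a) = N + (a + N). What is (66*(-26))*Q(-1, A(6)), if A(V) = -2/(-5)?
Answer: 13728/5 ≈ 2745.6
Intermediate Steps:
A(V) = ⅖ (A(V) = -2*(-⅕) = ⅖)
Q(N, a) = a + 2*N (Q(N, a) = N + (N + a) = a + 2*N)
(66*(-26))*Q(-1, A(6)) = (66*(-26))*(⅖ + 2*(-1)) = -1716*(⅖ - 2) = -1716*(-8/5) = 13728/5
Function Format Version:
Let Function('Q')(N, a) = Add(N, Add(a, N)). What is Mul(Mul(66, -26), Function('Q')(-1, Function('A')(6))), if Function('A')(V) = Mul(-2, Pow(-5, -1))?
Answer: Rational(13728, 5) ≈ 2745.6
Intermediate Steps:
Function('A')(V) = Rational(2, 5) (Function('A')(V) = Mul(-2, Rational(-1, 5)) = Rational(2, 5))
Function('Q')(N, a) = Add(a, Mul(2, N)) (Function('Q')(N, a) = Add(N, Add(N, a)) = Add(a, Mul(2, N)))
Mul(Mul(66, -26), Function('Q')(-1, Function('A')(6))) = Mul(Mul(66, -26), Add(Rational(2, 5), Mul(2, -1))) = Mul(-1716, Add(Rational(2, 5), -2)) = Mul(-1716, Rational(-8, 5)) = Rational(13728, 5)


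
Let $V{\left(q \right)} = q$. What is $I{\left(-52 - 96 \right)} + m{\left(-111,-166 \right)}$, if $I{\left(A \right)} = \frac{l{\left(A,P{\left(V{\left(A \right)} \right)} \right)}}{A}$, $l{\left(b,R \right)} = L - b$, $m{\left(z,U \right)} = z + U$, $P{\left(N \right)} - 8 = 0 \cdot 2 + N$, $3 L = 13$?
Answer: $- \frac{123445}{444} \approx -278.03$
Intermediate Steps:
$L = \frac{13}{3}$ ($L = \frac{1}{3} \cdot 13 = \frac{13}{3} \approx 4.3333$)
$P{\left(N \right)} = 8 + N$ ($P{\left(N \right)} = 8 + \left(0 \cdot 2 + N\right) = 8 + \left(0 + N\right) = 8 + N$)
$m{\left(z,U \right)} = U + z$
$l{\left(b,R \right)} = \frac{13}{3} - b$
$I{\left(A \right)} = \frac{\frac{13}{3} - A}{A}$
$I{\left(-52 - 96 \right)} + m{\left(-111,-166 \right)} = \frac{\frac{13}{3} - \left(-52 - 96\right)}{-52 - 96} - 277 = \frac{\frac{13}{3} - -148}{-148} - 277 = - \frac{\frac{13}{3} + 148}{148} - 277 = \left(- \frac{1}{148}\right) \frac{457}{3} - 277 = - \frac{457}{444} - 277 = - \frac{123445}{444}$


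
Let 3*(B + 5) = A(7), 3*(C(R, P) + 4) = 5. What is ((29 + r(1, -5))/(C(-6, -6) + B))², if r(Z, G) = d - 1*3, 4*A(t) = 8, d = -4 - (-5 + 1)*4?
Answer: 3249/100 ≈ 32.490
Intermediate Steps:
C(R, P) = -7/3 (C(R, P) = -4 + (⅓)*5 = -4 + 5/3 = -7/3)
d = 12 (d = -4 - (-4)*4 = -4 - 1*(-16) = -4 + 16 = 12)
A(t) = 2 (A(t) = (¼)*8 = 2)
r(Z, G) = 9 (r(Z, G) = 12 - 1*3 = 12 - 3 = 9)
B = -13/3 (B = -5 + (⅓)*2 = -5 + ⅔ = -13/3 ≈ -4.3333)
((29 + r(1, -5))/(C(-6, -6) + B))² = ((29 + 9)/(-7/3 - 13/3))² = (38/(-20/3))² = (38*(-3/20))² = (-57/10)² = 3249/100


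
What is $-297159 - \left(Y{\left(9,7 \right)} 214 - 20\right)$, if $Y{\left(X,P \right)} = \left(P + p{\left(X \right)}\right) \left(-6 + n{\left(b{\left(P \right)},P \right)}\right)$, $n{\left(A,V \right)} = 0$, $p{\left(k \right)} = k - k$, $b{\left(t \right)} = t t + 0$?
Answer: $-288151$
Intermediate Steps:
$b{\left(t \right)} = t^{2}$ ($b{\left(t \right)} = t^{2} + 0 = t^{2}$)
$p{\left(k \right)} = 0$
$Y{\left(X,P \right)} = - 6 P$ ($Y{\left(X,P \right)} = \left(P + 0\right) \left(-6 + 0\right) = P \left(-6\right) = - 6 P$)
$-297159 - \left(Y{\left(9,7 \right)} 214 - 20\right) = -297159 - \left(\left(-6\right) 7 \cdot 214 - 20\right) = -297159 - \left(\left(-42\right) 214 - 20\right) = -297159 - \left(-8988 - 20\right) = -297159 - -9008 = -297159 + 9008 = -288151$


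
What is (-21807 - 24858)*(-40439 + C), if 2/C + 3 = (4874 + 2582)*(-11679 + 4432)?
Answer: 20393222525103411/10806727 ≈ 1.8871e+9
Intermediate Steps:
C = -2/54033635 (C = 2/(-3 + (4874 + 2582)*(-11679 + 4432)) = 2/(-3 + 7456*(-7247)) = 2/(-3 - 54033632) = 2/(-54033635) = 2*(-1/54033635) = -2/54033635 ≈ -3.7014e-8)
(-21807 - 24858)*(-40439 + C) = (-21807 - 24858)*(-40439 - 2/54033635) = -46665*(-2185066165767/54033635) = 20393222525103411/10806727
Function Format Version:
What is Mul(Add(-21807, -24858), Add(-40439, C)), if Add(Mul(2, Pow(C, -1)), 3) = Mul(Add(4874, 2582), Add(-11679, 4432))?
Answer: Rational(20393222525103411, 10806727) ≈ 1.8871e+9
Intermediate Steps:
C = Rational(-2, 54033635) (C = Mul(2, Pow(Add(-3, Mul(Add(4874, 2582), Add(-11679, 4432))), -1)) = Mul(2, Pow(Add(-3, Mul(7456, -7247)), -1)) = Mul(2, Pow(Add(-3, -54033632), -1)) = Mul(2, Pow(-54033635, -1)) = Mul(2, Rational(-1, 54033635)) = Rational(-2, 54033635) ≈ -3.7014e-8)
Mul(Add(-21807, -24858), Add(-40439, C)) = Mul(Add(-21807, -24858), Add(-40439, Rational(-2, 54033635))) = Mul(-46665, Rational(-2185066165767, 54033635)) = Rational(20393222525103411, 10806727)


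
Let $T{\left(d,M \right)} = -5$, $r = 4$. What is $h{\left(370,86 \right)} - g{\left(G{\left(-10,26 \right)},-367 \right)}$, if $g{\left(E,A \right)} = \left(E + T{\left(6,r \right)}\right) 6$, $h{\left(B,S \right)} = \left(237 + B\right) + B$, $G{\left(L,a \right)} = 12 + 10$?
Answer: $875$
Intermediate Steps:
$G{\left(L,a \right)} = 22$
$h{\left(B,S \right)} = 237 + 2 B$
$g{\left(E,A \right)} = -30 + 6 E$ ($g{\left(E,A \right)} = \left(E - 5\right) 6 = \left(-5 + E\right) 6 = -30 + 6 E$)
$h{\left(370,86 \right)} - g{\left(G{\left(-10,26 \right)},-367 \right)} = \left(237 + 2 \cdot 370\right) - \left(-30 + 6 \cdot 22\right) = \left(237 + 740\right) - \left(-30 + 132\right) = 977 - 102 = 875$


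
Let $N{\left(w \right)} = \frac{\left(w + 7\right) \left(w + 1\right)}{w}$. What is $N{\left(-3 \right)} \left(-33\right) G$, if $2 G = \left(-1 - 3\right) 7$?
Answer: $1232$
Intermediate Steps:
$N{\left(w \right)} = \frac{\left(1 + w\right) \left(7 + w\right)}{w}$ ($N{\left(w \right)} = \frac{\left(7 + w\right) \left(1 + w\right)}{w} = \frac{\left(1 + w\right) \left(7 + w\right)}{w}$)
$G = -14$ ($G = \frac{\left(-1 - 3\right) 7}{2} = \frac{\left(-4\right) 7}{2} = \frac{1}{2} \left(-28\right) = -14$)
$N{\left(-3 \right)} \left(-33\right) G = \left(8 - 3 + \frac{7}{-3}\right) \left(-33\right) \left(-14\right) = \left(8 - 3 + 7 \left(- \frac{1}{3}\right)\right) \left(-33\right) \left(-14\right) = \left(8 - 3 - \frac{7}{3}\right) \left(-33\right) \left(-14\right) = \frac{8}{3} \left(-33\right) \left(-14\right) = \left(-88\right) \left(-14\right) = 1232$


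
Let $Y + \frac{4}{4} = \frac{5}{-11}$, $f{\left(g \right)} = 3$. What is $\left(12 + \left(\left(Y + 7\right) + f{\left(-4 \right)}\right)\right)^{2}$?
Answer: $\frac{51076}{121} \approx 422.12$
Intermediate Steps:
$Y = - \frac{16}{11}$ ($Y = -1 + \frac{5}{-11} = -1 + 5 \left(- \frac{1}{11}\right) = -1 - \frac{5}{11} = - \frac{16}{11} \approx -1.4545$)
$\left(12 + \left(\left(Y + 7\right) + f{\left(-4 \right)}\right)\right)^{2} = \left(12 + \left(\left(- \frac{16}{11} + 7\right) + 3\right)\right)^{2} = \left(12 + \left(\frac{61}{11} + 3\right)\right)^{2} = \left(12 + \frac{94}{11}\right)^{2} = \left(\frac{226}{11}\right)^{2} = \frac{51076}{121}$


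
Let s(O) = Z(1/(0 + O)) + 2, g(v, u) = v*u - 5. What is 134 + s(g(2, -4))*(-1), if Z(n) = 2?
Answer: 130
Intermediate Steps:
g(v, u) = -5 + u*v (g(v, u) = u*v - 5 = -5 + u*v)
s(O) = 4 (s(O) = 2 + 2 = 4)
134 + s(g(2, -4))*(-1) = 134 + 4*(-1) = 134 - 4 = 130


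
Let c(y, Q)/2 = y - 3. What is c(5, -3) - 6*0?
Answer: 4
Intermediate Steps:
c(y, Q) = -6 + 2*y (c(y, Q) = 2*(y - 3) = 2*(-3 + y) = -6 + 2*y)
c(5, -3) - 6*0 = (-6 + 2*5) - 6*0 = (-6 + 10) + 0 = 4 + 0 = 4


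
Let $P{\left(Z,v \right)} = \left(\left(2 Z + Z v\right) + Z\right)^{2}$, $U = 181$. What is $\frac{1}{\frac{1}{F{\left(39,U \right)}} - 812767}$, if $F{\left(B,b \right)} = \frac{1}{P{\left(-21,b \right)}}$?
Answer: $\frac{1}{14117729} \approx 7.0833 \cdot 10^{-8}$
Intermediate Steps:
$P{\left(Z,v \right)} = \left(3 Z + Z v\right)^{2}$
$F{\left(B,b \right)} = \frac{1}{441 \left(3 + b\right)^{2}}$ ($F{\left(B,b \right)} = \frac{1}{\left(-21\right)^{2} \left(3 + b\right)^{2}} = \frac{1}{441 \left(3 + b\right)^{2}}$)
$\frac{1}{\frac{1}{F{\left(39,U \right)}} - 812767} = \frac{1}{\frac{1}{\frac{1}{441} \frac{1}{\left(3 + 181\right)^{2}}} - 812767} = \frac{1}{\frac{1}{\frac{1}{441} \cdot \frac{1}{33856}} - 812767} = \frac{1}{\frac{1}{\frac{1}{14930496}} - 812767} = \frac{1}{14930496 - 812767} = \frac{1}{14117729}$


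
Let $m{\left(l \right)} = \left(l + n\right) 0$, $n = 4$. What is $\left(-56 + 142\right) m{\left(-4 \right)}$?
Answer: $0$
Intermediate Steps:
$m{\left(l \right)} = 0$ ($m{\left(l \right)} = \left(l + 4\right) 0 = \left(4 + l\right) 0 = 0$)
$\left(-56 + 142\right) m{\left(-4 \right)} = \left(-56 + 142\right) 0 = 86 \cdot 0 = 0$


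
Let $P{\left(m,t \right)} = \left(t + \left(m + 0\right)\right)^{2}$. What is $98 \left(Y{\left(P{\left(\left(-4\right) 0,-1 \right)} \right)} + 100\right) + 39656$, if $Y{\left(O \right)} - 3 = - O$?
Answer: $49652$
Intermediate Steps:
$P{\left(m,t \right)} = \left(m + t\right)^{2}$ ($P{\left(m,t \right)} = \left(t + m\right)^{2} = \left(m + t\right)^{2}$)
$Y{\left(O \right)} = 3 - O$
$98 \left(Y{\left(P{\left(\left(-4\right) 0,-1 \right)} \right)} + 100\right) + 39656 = 98 \left(\left(3 - \left(\left(-4\right) 0 - 1\right)^{2}\right) + 100\right) + 39656 = 98 \left(\left(3 - \left(0 - 1\right)^{2}\right) + 100\right) + 39656 = 98 \left(\left(3 - \left(-1\right)^{2}\right) + 100\right) + 39656 = 98 \left(\left(3 - 1\right) + 100\right) + 39656 = 98 \left(2 + 100\right) + 39656 = 98 \cdot 102 + 39656 = 9996 + 39656 = 49652$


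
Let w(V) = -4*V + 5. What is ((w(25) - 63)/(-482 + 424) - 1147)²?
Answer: 1101177856/841 ≈ 1.3094e+6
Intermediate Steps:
w(V) = 5 - 4*V
((w(25) - 63)/(-482 + 424) - 1147)² = (((5 - 4*25) - 63)/(-482 + 424) - 1147)² = (((5 - 100) - 63)/(-58) - 1147)² = ((-95 - 63)*(-1/58) - 1147)² = (-158*(-1/58) - 1147)² = (79/29 - 1147)² = (-33184/29)² = 1101177856/841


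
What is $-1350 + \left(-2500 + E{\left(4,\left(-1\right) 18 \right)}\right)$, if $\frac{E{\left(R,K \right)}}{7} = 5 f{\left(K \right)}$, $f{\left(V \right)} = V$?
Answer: $-4480$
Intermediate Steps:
$E{\left(R,K \right)} = 35 K$ ($E{\left(R,K \right)} = 7 \cdot 5 K = 35 K$)
$-1350 + \left(-2500 + E{\left(4,\left(-1\right) 18 \right)}\right) = -1350 - \left(2500 - 35 \left(\left(-1\right) 18\right)\right) = -1350 + \left(-2500 + 35 \left(-18\right)\right) = -1350 - 3130 = -4480$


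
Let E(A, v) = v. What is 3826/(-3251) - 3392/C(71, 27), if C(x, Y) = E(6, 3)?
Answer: -11038870/9753 ≈ -1131.8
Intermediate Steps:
C(x, Y) = 3
3826/(-3251) - 3392/C(71, 27) = 3826/(-3251) - 3392/3 = 3826*(-1/3251) - 3392*1/3 = -3826/3251 - 3392/3 = -11038870/9753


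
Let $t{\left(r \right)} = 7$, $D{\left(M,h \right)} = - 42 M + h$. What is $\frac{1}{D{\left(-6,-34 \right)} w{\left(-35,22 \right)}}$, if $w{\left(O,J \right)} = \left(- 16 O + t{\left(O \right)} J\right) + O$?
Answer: $\frac{1}{148022} \approx 6.7558 \cdot 10^{-6}$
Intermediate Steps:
$D{\left(M,h \right)} = h - 42 M$
$w{\left(O,J \right)} = - 15 O + 7 J$ ($w{\left(O,J \right)} = \left(- 16 O + 7 J\right) + O = - 15 O + 7 J$)
$\frac{1}{D{\left(-6,-34 \right)} w{\left(-35,22 \right)}} = \frac{1}{\left(-34 - -252\right) \left(\left(-15\right) \left(-35\right) + 7 \cdot 22\right)} = \frac{1}{\left(-34 + 252\right) \left(525 + 154\right)} = \frac{1}{218 \cdot 679} = \frac{1}{218} \cdot \frac{1}{679} = \frac{1}{148022}$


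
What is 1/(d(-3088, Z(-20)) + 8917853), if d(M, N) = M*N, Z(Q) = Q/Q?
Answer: 1/8914765 ≈ 1.1217e-7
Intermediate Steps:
Z(Q) = 1
1/(d(-3088, Z(-20)) + 8917853) = 1/(-3088*1 + 8917853) = 1/(-3088 + 8917853) = 1/8914765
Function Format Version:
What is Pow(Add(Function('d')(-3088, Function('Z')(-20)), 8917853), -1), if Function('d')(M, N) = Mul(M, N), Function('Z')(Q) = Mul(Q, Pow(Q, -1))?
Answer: Rational(1, 8914765) ≈ 1.1217e-7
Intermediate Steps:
Function('Z')(Q) = 1
Pow(Add(Function('d')(-3088, Function('Z')(-20)), 8917853), -1) = Pow(Add(Mul(-3088, 1), 8917853), -1) = Pow(Add(-3088, 8917853), -1) = Pow(8914765, -1) = Rational(1, 8914765)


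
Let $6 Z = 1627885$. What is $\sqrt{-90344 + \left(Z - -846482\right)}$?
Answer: $\frac{\sqrt{36988278}}{6} \approx 1013.6$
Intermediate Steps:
$Z = \frac{1627885}{6}$ ($Z = \frac{1}{6} \cdot 1627885 = \frac{1627885}{6} \approx 2.7131 \cdot 10^{5}$)
$\sqrt{-90344 + \left(Z - -846482\right)} = \sqrt{-90344 + \left(\frac{1627885}{6} - -846482\right)} = \sqrt{-90344 + \left(\frac{1627885}{6} + 846482\right)} = \sqrt{-90344 + \frac{6706777}{6}} = \sqrt{\frac{6164713}{6}} = \frac{\sqrt{36988278}}{6}$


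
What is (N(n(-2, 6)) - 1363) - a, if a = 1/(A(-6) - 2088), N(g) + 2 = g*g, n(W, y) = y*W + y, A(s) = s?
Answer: -2782925/2094 ≈ -1329.0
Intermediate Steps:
n(W, y) = y + W*y (n(W, y) = W*y + y = y + W*y)
N(g) = -2 + g**2 (N(g) = -2 + g*g = -2 + g**2)
a = -1/2094 (a = 1/(-6 - 2088) = 1/(-2094) = -1/2094 ≈ -0.00047755)
(N(n(-2, 6)) - 1363) - a = ((-2 + (6*(1 - 2))**2) - 1363) - 1*(-1/2094) = ((-2 + (6*(-1))**2) - 1363) + 1/2094 = ((-2 + (-6)**2) - 1363) + 1/2094 = ((-2 + 36) - 1363) + 1/2094 = (34 - 1363) + 1/2094 = -1329 + 1/2094 = -2782925/2094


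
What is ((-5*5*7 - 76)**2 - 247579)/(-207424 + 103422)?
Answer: 92289/52001 ≈ 1.7748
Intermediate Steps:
((-5*5*7 - 76)**2 - 247579)/(-207424 + 103422) = ((-25*7 - 76)**2 - 247579)/(-104002) = ((-175 - 76)**2 - 247579)*(-1/104002) = ((-251)**2 - 247579)*(-1/104002) = (63001 - 247579)*(-1/104002) = -184578*(-1/104002) = 92289/52001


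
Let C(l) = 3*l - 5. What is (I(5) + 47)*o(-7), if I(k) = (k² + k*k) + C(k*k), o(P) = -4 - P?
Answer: 501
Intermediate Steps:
C(l) = -5 + 3*l
I(k) = -5 + 5*k² (I(k) = (k² + k*k) + (-5 + 3*(k*k)) = (k² + k²) + (-5 + 3*k²) = 2*k² + (-5 + 3*k²) = -5 + 5*k²)
(I(5) + 47)*o(-7) = ((-5 + 5*5²) + 47)*(-4 - 1*(-7)) = ((-5 + 5*25) + 47)*(-4 + 7) = ((-5 + 125) + 47)*3 = (120 + 47)*3 = 167*3 = 501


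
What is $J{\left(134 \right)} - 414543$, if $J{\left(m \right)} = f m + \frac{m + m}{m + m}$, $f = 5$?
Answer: $-413872$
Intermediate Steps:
$J{\left(m \right)} = 1 + 5 m$ ($J{\left(m \right)} = 5 m + \frac{m + m}{m + m} = 5 m + \frac{2 m}{2 m} = 5 m + 2 m \frac{1}{2 m} = 5 m + 1 = 1 + 5 m$)
$J{\left(134 \right)} - 414543 = \left(1 + 5 \cdot 134\right) - 414543 = \left(1 + 670\right) - 414543 = 671 - 414543 = -413872$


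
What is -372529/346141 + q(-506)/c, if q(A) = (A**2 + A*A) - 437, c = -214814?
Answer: -257122295141/74355932774 ≈ -3.4580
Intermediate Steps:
q(A) = -437 + 2*A**2 (q(A) = (A**2 + A**2) - 437 = 2*A**2 - 437 = -437 + 2*A**2)
-372529/346141 + q(-506)/c = -372529/346141 + (-437 + 2*(-506)**2)/(-214814) = -372529*1/346141 + (-437 + 2*256036)*(-1/214814) = -372529/346141 + (-437 + 512072)*(-1/214814) = -372529/346141 + 511635*(-1/214814) = -372529/346141 - 511635/214814 = -257122295141/74355932774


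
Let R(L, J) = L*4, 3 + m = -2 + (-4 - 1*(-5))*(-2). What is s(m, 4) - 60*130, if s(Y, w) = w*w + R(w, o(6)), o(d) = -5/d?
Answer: -7768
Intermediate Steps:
m = -7 (m = -3 + (-2 + (-4 - 1*(-5))*(-2)) = -3 + (-2 + (-4 + 5)*(-2)) = -3 + (-2 + 1*(-2)) = -3 + (-2 - 2) = -3 - 4 = -7)
R(L, J) = 4*L
s(Y, w) = w**2 + 4*w (s(Y, w) = w*w + 4*w = w**2 + 4*w)
s(m, 4) - 60*130 = 4*(4 + 4) - 60*130 = 4*8 - 7800 = 32 - 7800 = -7768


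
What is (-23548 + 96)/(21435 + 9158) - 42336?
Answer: -1295208700/30593 ≈ -42337.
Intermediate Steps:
(-23548 + 96)/(21435 + 9158) - 42336 = -23452/30593 - 42336 = -1295208700/30593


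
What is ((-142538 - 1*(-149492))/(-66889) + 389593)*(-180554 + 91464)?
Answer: -2321639003977070/66889 ≈ -3.4709e+10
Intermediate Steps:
((-142538 - 1*(-149492))/(-66889) + 389593)*(-180554 + 91464) = ((-142538 + 149492)*(-1/66889) + 389593)*(-89090) = (6954*(-1/66889) + 389593)*(-89090) = (-6954/66889 + 389593)*(-89090) = (26059479223/66889)*(-89090) = -2321639003977070/66889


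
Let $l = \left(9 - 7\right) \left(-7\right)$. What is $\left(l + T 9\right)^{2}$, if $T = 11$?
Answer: $7225$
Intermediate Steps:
$l = -14$ ($l = 2 \left(-7\right) = -14$)
$\left(l + T 9\right)^{2} = \left(-14 + 11 \cdot 9\right)^{2} = \left(-14 + 99\right)^{2} = 85^{2} = 7225$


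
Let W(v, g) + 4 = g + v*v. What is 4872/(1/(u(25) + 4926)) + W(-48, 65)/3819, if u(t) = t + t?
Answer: 92584294333/3819 ≈ 2.4243e+7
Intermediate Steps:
u(t) = 2*t
W(v, g) = -4 + g + v² (W(v, g) = -4 + (g + v*v) = -4 + (g + v²) = -4 + g + v²)
4872/(1/(u(25) + 4926)) + W(-48, 65)/3819 = 4872/(1/(2*25 + 4926)) + (-4 + 65 + (-48)²)/3819 = 4872/(1/(50 + 4926)) + (-4 + 65 + 2304)*(1/3819) = 4872/(1/4976) + 2365*(1/3819) = 4872/(1/4976) + 2365/3819 = 4872*4976 + 2365/3819 = 24243072 + 2365/3819 = 92584294333/3819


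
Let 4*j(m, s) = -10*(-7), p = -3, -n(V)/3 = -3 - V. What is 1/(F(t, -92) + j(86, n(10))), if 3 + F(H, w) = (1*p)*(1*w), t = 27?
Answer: 2/581 ≈ 0.0034423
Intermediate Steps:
n(V) = 9 + 3*V (n(V) = -3*(-3 - V) = 9 + 3*V)
F(H, w) = -3 - 3*w (F(H, w) = -3 + (1*(-3))*(1*w) = -3 - 3*w)
j(m, s) = 35/2 (j(m, s) = (-10*(-7))/4 = (¼)*70 = 35/2)
1/(F(t, -92) + j(86, n(10))) = 1/((-3 - 3*(-92)) + 35/2) = 1/((-3 + 276) + 35/2) = 1/(273 + 35/2) = 1/(581/2) = 2/581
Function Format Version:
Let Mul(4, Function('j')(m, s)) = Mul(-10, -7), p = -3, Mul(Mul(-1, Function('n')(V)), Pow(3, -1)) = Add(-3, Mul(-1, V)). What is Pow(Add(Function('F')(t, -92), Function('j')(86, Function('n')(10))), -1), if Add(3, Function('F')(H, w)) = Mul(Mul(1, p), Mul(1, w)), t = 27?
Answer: Rational(2, 581) ≈ 0.0034423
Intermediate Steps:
Function('n')(V) = Add(9, Mul(3, V)) (Function('n')(V) = Mul(-3, Add(-3, Mul(-1, V))) = Add(9, Mul(3, V)))
Function('F')(H, w) = Add(-3, Mul(-3, w)) (Function('F')(H, w) = Add(-3, Mul(Mul(1, -3), Mul(1, w))) = Add(-3, Mul(-3, w)))
Function('j')(m, s) = Rational(35, 2) (Function('j')(m, s) = Mul(Rational(1, 4), Mul(-10, -7)) = Mul(Rational(1, 4), 70) = Rational(35, 2))
Pow(Add(Function('F')(t, -92), Function('j')(86, Function('n')(10))), -1) = Pow(Add(Add(-3, Mul(-3, -92)), Rational(35, 2)), -1) = Pow(Add(Add(-3, 276), Rational(35, 2)), -1) = Pow(Add(273, Rational(35, 2)), -1) = Pow(Rational(581, 2), -1) = Rational(2, 581)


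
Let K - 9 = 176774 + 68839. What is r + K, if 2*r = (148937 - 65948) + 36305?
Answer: 305269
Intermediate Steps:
K = 245622 (K = 9 + (176774 + 68839) = 9 + 245613 = 245622)
r = 59647 (r = ((148937 - 65948) + 36305)/2 = (82989 + 36305)/2 = (½)*119294 = 59647)
r + K = 59647 + 245622 = 305269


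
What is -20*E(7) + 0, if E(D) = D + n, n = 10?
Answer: -340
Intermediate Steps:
E(D) = 10 + D (E(D) = D + 10 = 10 + D)
-20*E(7) + 0 = -20*(10 + 7) + 0 = -20*17 + 0 = -340 + 0 = -340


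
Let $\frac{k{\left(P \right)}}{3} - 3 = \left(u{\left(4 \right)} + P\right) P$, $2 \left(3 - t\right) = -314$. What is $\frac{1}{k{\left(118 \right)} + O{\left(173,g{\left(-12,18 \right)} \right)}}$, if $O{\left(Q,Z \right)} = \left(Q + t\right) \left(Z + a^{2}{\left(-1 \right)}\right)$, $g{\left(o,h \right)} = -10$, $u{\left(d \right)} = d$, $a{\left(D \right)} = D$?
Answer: $\frac{1}{40200} \approx 2.4876 \cdot 10^{-5}$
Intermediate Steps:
$t = 160$ ($t = 3 - -157 = 3 + 157 = 160$)
$k{\left(P \right)} = 9 + 3 P \left(4 + P\right)$ ($k{\left(P \right)} = 9 + 3 \left(4 + P\right) P = 9 + 3 P \left(4 + P\right)$)
$O{\left(Q,Z \right)} = \left(1 + Z\right) \left(160 + Q\right)$ ($O{\left(Q,Z \right)} = \left(Q + 160\right) \left(Z + \left(-1\right)^{2}\right) = \left(160 + Q\right) \left(Z + 1\right) = \left(160 + Q\right) \left(1 + Z\right) = \left(1 + Z\right) \left(160 + Q\right)$)
$\frac{1}{k{\left(118 \right)} + O{\left(173,g{\left(-12,18 \right)} \right)}} = \frac{1}{\left(9 + 3 \cdot 118^{2} + 12 \cdot 118\right) + \left(160 + 173 + 160 \left(-10\right) + 173 \left(-10\right)\right)} = \frac{1}{\left(9 + 3 \cdot 13924 + 1416\right) + \left(160 + 173 - 1600 - 1730\right)} = \frac{1}{\left(9 + 41772 + 1416\right) - 2997} = \frac{1}{43197 - 2997} = \frac{1}{40200}$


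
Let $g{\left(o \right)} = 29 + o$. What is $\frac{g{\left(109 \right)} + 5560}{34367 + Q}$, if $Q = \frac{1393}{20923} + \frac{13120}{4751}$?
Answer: $\frac{40457905411}{244038479171} \approx 0.16578$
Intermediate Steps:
$Q = \frac{40161129}{14200739}$ ($Q = 1393 \cdot \frac{1}{20923} + 13120 \cdot \frac{1}{4751} = \frac{199}{2989} + \frac{13120}{4751} = \frac{40161129}{14200739} \approx 2.8281$)
$\frac{g{\left(109 \right)} + 5560}{34367 + Q} = \frac{\left(29 + 109\right) + 5560}{34367 + \frac{40161129}{14200739}} = \frac{138 + 5560}{\frac{488076958342}{14200739}} = 5698 \cdot \frac{14200739}{488076958342} = \frac{40457905411}{244038479171}$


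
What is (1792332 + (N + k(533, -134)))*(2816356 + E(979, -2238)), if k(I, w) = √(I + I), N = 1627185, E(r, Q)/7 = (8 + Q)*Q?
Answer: 129092019128112 + 37751536*√1066 ≈ 1.2909e+14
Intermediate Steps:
E(r, Q) = 7*Q*(8 + Q) (E(r, Q) = 7*((8 + Q)*Q) = 7*(Q*(8 + Q)) = 7*Q*(8 + Q))
k(I, w) = √2*√I (k(I, w) = √(2*I) = √2*√I)
(1792332 + (N + k(533, -134)))*(2816356 + E(979, -2238)) = (1792332 + (1627185 + √2*√533))*(2816356 + 7*(-2238)*(8 - 2238)) = (1792332 + (1627185 + √1066))*(2816356 + 7*(-2238)*(-2230)) = (3419517 + √1066)*(2816356 + 34935180) = (3419517 + √1066)*37751536 = 129092019128112 + 37751536*√1066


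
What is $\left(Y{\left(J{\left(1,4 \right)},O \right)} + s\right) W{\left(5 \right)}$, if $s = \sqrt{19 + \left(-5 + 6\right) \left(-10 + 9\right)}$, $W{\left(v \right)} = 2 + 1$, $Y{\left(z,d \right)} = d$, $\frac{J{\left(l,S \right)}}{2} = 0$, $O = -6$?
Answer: $-18 + 9 \sqrt{2} \approx -5.2721$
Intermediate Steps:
$J{\left(l,S \right)} = 0$ ($J{\left(l,S \right)} = 2 \cdot 0 = 0$)
$W{\left(v \right)} = 3$
$s = 3 \sqrt{2}$ ($s = \sqrt{19 + 1 \left(-1\right)} = \sqrt{19 - 1} = \sqrt{18} = 3 \sqrt{2} \approx 4.2426$)
$\left(Y{\left(J{\left(1,4 \right)},O \right)} + s\right) W{\left(5 \right)} = \left(-6 + 3 \sqrt{2}\right) 3 = -18 + 9 \sqrt{2}$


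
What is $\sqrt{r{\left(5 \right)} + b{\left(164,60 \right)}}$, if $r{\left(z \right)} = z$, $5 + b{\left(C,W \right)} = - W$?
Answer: $2 i \sqrt{15} \approx 7.746 i$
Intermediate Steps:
$b{\left(C,W \right)} = -5 - W$
$\sqrt{r{\left(5 \right)} + b{\left(164,60 \right)}} = \sqrt{5 - 65} = \sqrt{-60} = 2 i \sqrt{15}$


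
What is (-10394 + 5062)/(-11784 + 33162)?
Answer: -2666/10689 ≈ -0.24942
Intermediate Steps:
(-10394 + 5062)/(-11784 + 33162) = -5332/21378 = -5332*1/21378 = -2666/10689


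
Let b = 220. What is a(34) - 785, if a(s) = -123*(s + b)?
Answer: -32027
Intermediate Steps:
a(s) = -27060 - 123*s (a(s) = -123*(s + 220) = -123*(220 + s) = -27060 - 123*s)
a(34) - 785 = (-27060 - 123*34) - 785 = (-27060 - 4182) - 785 = -31242 - 785 = -32027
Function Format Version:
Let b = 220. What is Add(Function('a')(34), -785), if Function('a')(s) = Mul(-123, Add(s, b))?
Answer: -32027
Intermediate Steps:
Function('a')(s) = Add(-27060, Mul(-123, s)) (Function('a')(s) = Mul(-123, Add(s, 220)) = Mul(-123, Add(220, s)) = Add(-27060, Mul(-123, s)))
Add(Function('a')(34), -785) = Add(Add(-27060, Mul(-123, 34)), -785) = Add(Add(-27060, -4182), -785) = Add(-31242, -785) = -32027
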